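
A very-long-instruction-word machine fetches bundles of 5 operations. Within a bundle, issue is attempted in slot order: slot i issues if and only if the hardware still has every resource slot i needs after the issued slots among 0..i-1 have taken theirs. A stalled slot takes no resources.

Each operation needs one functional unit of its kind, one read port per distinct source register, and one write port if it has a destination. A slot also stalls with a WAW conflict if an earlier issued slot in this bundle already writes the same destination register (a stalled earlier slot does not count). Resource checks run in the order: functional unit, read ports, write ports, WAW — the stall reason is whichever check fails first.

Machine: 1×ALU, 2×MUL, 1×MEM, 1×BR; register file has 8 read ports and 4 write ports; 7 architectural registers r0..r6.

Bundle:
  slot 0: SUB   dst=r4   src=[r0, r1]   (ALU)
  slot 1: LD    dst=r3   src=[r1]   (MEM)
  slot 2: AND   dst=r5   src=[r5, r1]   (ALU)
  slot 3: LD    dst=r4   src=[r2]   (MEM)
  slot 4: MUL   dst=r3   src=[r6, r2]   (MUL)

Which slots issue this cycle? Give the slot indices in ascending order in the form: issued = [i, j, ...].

[0] ALU needs rd=2 wr=1: ok; after: ALU=0 MUL=2 MEM=1 BR=1, R=6, W=3
[1] MEM needs rd=1 wr=1: ok; after: ALU=0 MUL=2 MEM=0 BR=1, R=5, W=2
[2] ALU needs rd=2 wr=1: FU; after: ALU=0 MUL=2 MEM=0 BR=1, R=5, W=2
[3] MEM needs rd=1 wr=1: FU; after: ALU=0 MUL=2 MEM=0 BR=1, R=5, W=2
[4] MUL needs rd=2 wr=1: WAW; after: ALU=0 MUL=2 MEM=0 BR=1, R=5, W=2

issued = [0, 1]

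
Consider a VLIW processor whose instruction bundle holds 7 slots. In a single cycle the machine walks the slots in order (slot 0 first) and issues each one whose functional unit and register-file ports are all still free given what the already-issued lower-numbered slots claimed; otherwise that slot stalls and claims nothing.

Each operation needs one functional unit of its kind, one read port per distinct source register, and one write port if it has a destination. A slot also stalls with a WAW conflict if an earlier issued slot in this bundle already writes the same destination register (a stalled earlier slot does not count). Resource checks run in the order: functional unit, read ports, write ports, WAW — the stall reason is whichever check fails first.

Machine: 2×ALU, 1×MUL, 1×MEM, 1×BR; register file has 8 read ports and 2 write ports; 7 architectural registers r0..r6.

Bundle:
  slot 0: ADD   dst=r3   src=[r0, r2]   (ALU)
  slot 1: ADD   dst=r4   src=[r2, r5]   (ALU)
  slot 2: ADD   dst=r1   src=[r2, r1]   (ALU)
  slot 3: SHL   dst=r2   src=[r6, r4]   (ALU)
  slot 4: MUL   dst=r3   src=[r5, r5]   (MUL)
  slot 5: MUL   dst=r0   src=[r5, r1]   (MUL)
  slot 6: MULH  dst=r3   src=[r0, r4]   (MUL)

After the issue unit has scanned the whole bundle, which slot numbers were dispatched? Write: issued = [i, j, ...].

[0] ALU needs rd=2 wr=1: ok; after: ALU=1 MUL=1 MEM=1 BR=1, R=6, W=1
[1] ALU needs rd=2 wr=1: ok; after: ALU=0 MUL=1 MEM=1 BR=1, R=4, W=0
[2] ALU needs rd=2 wr=1: FU; after: ALU=0 MUL=1 MEM=1 BR=1, R=4, W=0
[3] ALU needs rd=2 wr=1: FU; after: ALU=0 MUL=1 MEM=1 BR=1, R=4, W=0
[4] MUL needs rd=1 wr=1: WR_PORT; after: ALU=0 MUL=1 MEM=1 BR=1, R=4, W=0
[5] MUL needs rd=2 wr=1: WR_PORT; after: ALU=0 MUL=1 MEM=1 BR=1, R=4, W=0
[6] MUL needs rd=2 wr=1: WR_PORT; after: ALU=0 MUL=1 MEM=1 BR=1, R=4, W=0

issued = [0, 1]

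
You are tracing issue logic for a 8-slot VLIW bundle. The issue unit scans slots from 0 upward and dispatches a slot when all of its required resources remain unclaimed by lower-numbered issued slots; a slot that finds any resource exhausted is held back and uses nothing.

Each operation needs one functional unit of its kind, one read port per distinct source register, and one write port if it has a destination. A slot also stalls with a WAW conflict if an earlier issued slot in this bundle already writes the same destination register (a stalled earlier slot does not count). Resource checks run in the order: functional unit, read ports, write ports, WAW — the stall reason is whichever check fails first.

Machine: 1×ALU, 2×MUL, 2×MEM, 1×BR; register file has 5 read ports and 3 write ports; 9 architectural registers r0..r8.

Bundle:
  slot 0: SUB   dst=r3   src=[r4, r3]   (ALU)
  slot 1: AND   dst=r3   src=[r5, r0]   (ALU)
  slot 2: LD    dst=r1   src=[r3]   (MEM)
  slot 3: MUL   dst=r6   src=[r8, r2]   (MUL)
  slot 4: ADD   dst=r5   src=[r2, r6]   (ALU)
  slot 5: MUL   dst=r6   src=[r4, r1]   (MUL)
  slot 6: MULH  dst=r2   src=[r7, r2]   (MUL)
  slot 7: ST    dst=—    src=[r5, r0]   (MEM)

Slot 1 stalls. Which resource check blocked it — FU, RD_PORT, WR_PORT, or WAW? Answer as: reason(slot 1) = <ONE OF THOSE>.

reason(slot 1) = FU

slot 0 (ALU): ISSUE — free A0,Mu2,Ld2,B1 rp3 wp2
slot 1 (ALU): stall FU — free A0,Mu2,Ld2,B1 rp3 wp2
slot 2 (MEM): ISSUE — free A0,Mu2,Ld1,B1 rp2 wp1
slot 3 (MUL): ISSUE — free A0,Mu1,Ld1,B1 rp0 wp0
slot 4 (ALU): stall FU — free A0,Mu1,Ld1,B1 rp0 wp0
slot 5 (MUL): stall RD_PORT — free A0,Mu1,Ld1,B1 rp0 wp0
slot 6 (MUL): stall RD_PORT — free A0,Mu1,Ld1,B1 rp0 wp0
slot 7 (MEM): stall RD_PORT — free A0,Mu1,Ld1,B1 rp0 wp0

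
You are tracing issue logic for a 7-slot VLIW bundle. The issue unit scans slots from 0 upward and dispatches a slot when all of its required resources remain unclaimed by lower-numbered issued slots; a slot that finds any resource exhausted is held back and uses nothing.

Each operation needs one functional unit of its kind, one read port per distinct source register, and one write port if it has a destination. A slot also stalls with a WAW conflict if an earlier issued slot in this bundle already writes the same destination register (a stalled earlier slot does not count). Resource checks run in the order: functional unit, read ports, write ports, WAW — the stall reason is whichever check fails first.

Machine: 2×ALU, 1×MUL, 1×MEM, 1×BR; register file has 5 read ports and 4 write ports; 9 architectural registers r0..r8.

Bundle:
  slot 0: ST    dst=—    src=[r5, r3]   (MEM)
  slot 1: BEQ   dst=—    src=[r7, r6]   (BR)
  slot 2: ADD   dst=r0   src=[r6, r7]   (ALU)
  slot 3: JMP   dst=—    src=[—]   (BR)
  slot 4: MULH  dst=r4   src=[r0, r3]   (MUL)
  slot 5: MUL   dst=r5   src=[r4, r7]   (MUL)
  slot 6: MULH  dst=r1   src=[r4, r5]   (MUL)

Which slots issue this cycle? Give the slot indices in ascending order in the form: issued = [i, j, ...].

issued = [0, 1]

#0 MEM src=r5,r3 dispatched  <A:2 Mu:1 Ld:0 B:1 rd:3 wr:4>
#1 BR src=r7,r6 dispatched  <A:2 Mu:1 Ld:0 B:0 rd:1 wr:4>
#2 ALU src=r6,r7 held:RD_PORT  <A:2 Mu:1 Ld:0 B:0 rd:1 wr:4>
#3 BR src=- held:FU  <A:2 Mu:1 Ld:0 B:0 rd:1 wr:4>
#4 MUL src=r0,r3 held:RD_PORT  <A:2 Mu:1 Ld:0 B:0 rd:1 wr:4>
#5 MUL src=r4,r7 held:RD_PORT  <A:2 Mu:1 Ld:0 B:0 rd:1 wr:4>
#6 MUL src=r4,r5 held:RD_PORT  <A:2 Mu:1 Ld:0 B:0 rd:1 wr:4>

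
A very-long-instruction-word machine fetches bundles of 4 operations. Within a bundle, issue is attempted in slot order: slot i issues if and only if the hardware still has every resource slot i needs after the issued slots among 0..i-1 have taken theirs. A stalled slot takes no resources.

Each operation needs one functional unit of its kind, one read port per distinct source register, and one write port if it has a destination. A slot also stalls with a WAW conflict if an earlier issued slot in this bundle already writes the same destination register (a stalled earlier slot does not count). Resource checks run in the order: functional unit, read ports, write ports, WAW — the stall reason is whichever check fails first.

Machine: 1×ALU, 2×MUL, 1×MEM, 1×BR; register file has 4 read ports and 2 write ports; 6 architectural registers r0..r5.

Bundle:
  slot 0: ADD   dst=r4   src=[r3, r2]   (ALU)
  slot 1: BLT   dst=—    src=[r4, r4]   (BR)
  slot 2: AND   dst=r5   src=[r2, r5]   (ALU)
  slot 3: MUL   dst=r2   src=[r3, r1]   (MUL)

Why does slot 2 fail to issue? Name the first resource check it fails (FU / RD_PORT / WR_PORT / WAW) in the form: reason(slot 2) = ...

[0] ALU needs rd=2 wr=1: ok; after: ALU=0 MUL=2 MEM=1 BR=1, R=2, W=1
[1] BR needs rd=1 wr=0: ok; after: ALU=0 MUL=2 MEM=1 BR=0, R=1, W=1
[2] ALU needs rd=2 wr=1: FU; after: ALU=0 MUL=2 MEM=1 BR=0, R=1, W=1
[3] MUL needs rd=2 wr=1: RD_PORT; after: ALU=0 MUL=2 MEM=1 BR=0, R=1, W=1

reason(slot 2) = FU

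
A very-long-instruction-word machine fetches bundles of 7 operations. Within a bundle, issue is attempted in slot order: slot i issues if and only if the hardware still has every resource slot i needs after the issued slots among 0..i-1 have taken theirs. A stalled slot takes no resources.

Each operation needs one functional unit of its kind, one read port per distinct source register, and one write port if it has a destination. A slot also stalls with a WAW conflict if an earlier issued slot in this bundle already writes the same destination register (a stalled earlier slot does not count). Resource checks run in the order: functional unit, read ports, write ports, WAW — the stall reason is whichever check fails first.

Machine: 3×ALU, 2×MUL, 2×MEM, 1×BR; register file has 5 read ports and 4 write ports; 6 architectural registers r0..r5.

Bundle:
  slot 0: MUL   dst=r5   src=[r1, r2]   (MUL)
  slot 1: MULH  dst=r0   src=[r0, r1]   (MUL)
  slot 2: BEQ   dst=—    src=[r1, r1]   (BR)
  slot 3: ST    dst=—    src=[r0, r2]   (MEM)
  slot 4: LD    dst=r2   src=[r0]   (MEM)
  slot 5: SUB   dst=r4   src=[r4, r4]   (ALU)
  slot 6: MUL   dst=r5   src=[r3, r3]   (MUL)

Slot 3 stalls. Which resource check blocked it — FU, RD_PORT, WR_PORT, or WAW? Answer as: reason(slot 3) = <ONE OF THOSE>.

reason(slot 3) = RD_PORT

[0] MUL needs rd=2 wr=1: ok; after: ALU=3 MUL=1 MEM=2 BR=1, R=3, W=3
[1] MUL needs rd=2 wr=1: ok; after: ALU=3 MUL=0 MEM=2 BR=1, R=1, W=2
[2] BR needs rd=1 wr=0: ok; after: ALU=3 MUL=0 MEM=2 BR=0, R=0, W=2
[3] MEM needs rd=2 wr=0: RD_PORT; after: ALU=3 MUL=0 MEM=2 BR=0, R=0, W=2
[4] MEM needs rd=1 wr=1: RD_PORT; after: ALU=3 MUL=0 MEM=2 BR=0, R=0, W=2
[5] ALU needs rd=1 wr=1: RD_PORT; after: ALU=3 MUL=0 MEM=2 BR=0, R=0, W=2
[6] MUL needs rd=1 wr=1: FU; after: ALU=3 MUL=0 MEM=2 BR=0, R=0, W=2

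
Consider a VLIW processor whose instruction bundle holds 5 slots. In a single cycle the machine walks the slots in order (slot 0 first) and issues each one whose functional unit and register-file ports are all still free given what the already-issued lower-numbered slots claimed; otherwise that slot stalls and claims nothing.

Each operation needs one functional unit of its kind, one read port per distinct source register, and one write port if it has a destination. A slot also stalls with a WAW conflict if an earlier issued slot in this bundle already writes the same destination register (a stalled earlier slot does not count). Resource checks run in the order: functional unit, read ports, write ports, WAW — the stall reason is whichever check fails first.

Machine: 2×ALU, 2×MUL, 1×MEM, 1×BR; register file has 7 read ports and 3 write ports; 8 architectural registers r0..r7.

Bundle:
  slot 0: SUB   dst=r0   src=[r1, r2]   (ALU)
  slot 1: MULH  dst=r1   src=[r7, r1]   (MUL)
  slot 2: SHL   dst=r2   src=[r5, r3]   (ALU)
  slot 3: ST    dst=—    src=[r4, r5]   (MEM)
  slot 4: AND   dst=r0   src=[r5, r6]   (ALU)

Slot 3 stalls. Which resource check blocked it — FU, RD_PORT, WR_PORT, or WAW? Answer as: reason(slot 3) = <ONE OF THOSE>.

reason(slot 3) = RD_PORT

(0) want 1×ALU +2rd +1wr — yes → AL1|MU2|ME1|BR1|rd5|wr2
(1) want 1×MUL +2rd +1wr — yes → AL1|MU1|ME1|BR1|rd3|wr1
(2) want 1×ALU +2rd +1wr — yes → AL0|MU1|ME1|BR1|rd1|wr0
(3) want 1×MEM +2rd +0wr — RD_PORT → AL0|MU1|ME1|BR1|rd1|wr0
(4) want 1×ALU +2rd +1wr — FU → AL0|MU1|ME1|BR1|rd1|wr0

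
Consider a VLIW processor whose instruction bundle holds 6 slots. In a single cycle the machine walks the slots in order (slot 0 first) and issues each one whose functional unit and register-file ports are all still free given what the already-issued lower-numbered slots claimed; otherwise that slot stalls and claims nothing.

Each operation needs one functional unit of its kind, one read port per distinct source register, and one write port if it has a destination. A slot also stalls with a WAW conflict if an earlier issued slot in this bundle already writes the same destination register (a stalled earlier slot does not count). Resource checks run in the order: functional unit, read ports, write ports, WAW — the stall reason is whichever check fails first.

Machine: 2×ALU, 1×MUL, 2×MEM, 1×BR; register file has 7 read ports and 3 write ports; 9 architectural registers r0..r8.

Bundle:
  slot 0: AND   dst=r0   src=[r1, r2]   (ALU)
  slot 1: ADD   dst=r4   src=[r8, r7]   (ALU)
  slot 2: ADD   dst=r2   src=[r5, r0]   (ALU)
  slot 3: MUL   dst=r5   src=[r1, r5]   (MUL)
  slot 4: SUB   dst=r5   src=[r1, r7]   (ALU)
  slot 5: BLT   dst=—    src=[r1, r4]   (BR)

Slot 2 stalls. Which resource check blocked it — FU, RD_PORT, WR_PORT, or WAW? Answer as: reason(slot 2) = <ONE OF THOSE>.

#0 ALU src=r1,r2 dispatched  <A:1 Mu:1 Ld:2 B:1 rd:5 wr:2>
#1 ALU src=r8,r7 dispatched  <A:0 Mu:1 Ld:2 B:1 rd:3 wr:1>
#2 ALU src=r5,r0 held:FU  <A:0 Mu:1 Ld:2 B:1 rd:3 wr:1>
#3 MUL src=r1,r5 dispatched  <A:0 Mu:0 Ld:2 B:1 rd:1 wr:0>
#4 ALU src=r1,r7 held:FU  <A:0 Mu:0 Ld:2 B:1 rd:1 wr:0>
#5 BR src=r1,r4 held:RD_PORT  <A:0 Mu:0 Ld:2 B:1 rd:1 wr:0>

reason(slot 2) = FU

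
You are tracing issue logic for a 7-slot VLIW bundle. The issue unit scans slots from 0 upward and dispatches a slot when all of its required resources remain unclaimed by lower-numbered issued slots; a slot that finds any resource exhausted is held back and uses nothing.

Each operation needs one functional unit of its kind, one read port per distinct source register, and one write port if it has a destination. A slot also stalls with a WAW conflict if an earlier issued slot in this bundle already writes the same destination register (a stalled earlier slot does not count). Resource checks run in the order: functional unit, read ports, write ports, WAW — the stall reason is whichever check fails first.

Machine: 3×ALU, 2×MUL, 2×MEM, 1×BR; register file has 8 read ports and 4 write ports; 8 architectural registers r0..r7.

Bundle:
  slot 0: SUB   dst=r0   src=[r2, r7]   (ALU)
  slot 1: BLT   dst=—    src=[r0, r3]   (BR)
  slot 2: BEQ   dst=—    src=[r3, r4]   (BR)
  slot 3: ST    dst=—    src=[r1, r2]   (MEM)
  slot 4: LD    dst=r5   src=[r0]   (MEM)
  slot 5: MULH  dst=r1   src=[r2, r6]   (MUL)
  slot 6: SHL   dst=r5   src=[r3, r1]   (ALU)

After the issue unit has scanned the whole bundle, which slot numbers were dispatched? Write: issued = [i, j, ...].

issued = [0, 1, 3, 4]

#0 ALU src=r2,r7 dispatched  <A:2 Mu:2 Ld:2 B:1 rd:6 wr:3>
#1 BR src=r0,r3 dispatched  <A:2 Mu:2 Ld:2 B:0 rd:4 wr:3>
#2 BR src=r3,r4 held:FU  <A:2 Mu:2 Ld:2 B:0 rd:4 wr:3>
#3 MEM src=r1,r2 dispatched  <A:2 Mu:2 Ld:1 B:0 rd:2 wr:3>
#4 MEM src=r0 dispatched  <A:2 Mu:2 Ld:0 B:0 rd:1 wr:2>
#5 MUL src=r2,r6 held:RD_PORT  <A:2 Mu:2 Ld:0 B:0 rd:1 wr:2>
#6 ALU src=r3,r1 held:RD_PORT  <A:2 Mu:2 Ld:0 B:0 rd:1 wr:2>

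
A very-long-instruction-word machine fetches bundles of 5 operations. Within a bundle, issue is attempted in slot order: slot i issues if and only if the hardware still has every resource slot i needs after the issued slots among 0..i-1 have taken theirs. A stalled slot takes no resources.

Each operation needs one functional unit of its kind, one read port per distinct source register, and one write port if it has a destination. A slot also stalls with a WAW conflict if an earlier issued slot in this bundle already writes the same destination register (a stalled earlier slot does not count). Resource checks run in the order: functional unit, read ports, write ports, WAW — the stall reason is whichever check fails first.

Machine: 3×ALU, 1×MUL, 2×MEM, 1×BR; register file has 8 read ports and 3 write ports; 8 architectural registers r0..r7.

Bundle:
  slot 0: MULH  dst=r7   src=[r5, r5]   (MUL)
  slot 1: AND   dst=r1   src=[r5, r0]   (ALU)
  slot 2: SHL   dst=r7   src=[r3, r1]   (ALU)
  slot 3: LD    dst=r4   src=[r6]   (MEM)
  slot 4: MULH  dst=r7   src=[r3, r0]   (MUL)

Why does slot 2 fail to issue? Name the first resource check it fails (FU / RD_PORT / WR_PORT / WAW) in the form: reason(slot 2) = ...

reason(slot 2) = WAW

(0) want 1×MUL +1rd +1wr — yes → AL3|MU0|ME2|BR1|rd7|wr2
(1) want 1×ALU +2rd +1wr — yes → AL2|MU0|ME2|BR1|rd5|wr1
(2) want 1×ALU +2rd +1wr — WAW → AL2|MU0|ME2|BR1|rd5|wr1
(3) want 1×MEM +1rd +1wr — yes → AL2|MU0|ME1|BR1|rd4|wr0
(4) want 1×MUL +2rd +1wr — FU → AL2|MU0|ME1|BR1|rd4|wr0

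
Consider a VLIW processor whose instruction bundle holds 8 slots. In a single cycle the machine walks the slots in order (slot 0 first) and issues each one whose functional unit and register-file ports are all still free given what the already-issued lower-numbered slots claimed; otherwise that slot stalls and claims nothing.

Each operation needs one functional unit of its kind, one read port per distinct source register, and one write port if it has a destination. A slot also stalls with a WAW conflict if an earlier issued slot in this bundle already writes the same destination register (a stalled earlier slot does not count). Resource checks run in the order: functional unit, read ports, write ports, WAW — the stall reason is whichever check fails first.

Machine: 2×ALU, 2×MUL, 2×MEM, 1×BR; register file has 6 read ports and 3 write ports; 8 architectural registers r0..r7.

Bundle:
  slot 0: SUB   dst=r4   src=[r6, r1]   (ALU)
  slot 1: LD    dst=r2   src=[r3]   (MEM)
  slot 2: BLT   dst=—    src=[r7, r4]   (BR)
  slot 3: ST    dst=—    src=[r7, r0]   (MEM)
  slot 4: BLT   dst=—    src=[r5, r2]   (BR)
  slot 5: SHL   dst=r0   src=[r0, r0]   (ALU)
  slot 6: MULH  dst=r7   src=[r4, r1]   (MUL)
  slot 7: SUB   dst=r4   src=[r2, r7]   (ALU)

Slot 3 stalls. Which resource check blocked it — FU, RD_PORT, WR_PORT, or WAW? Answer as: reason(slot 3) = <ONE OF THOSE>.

reason(slot 3) = RD_PORT

(0) want 1×ALU +2rd +1wr — yes → AL1|MU2|ME2|BR1|rd4|wr2
(1) want 1×MEM +1rd +1wr — yes → AL1|MU2|ME1|BR1|rd3|wr1
(2) want 1×BR +2rd +0wr — yes → AL1|MU2|ME1|BR0|rd1|wr1
(3) want 1×MEM +2rd +0wr — RD_PORT → AL1|MU2|ME1|BR0|rd1|wr1
(4) want 1×BR +2rd +0wr — FU → AL1|MU2|ME1|BR0|rd1|wr1
(5) want 1×ALU +1rd +1wr — yes → AL0|MU2|ME1|BR0|rd0|wr0
(6) want 1×MUL +2rd +1wr — RD_PORT → AL0|MU2|ME1|BR0|rd0|wr0
(7) want 1×ALU +2rd +1wr — FU → AL0|MU2|ME1|BR0|rd0|wr0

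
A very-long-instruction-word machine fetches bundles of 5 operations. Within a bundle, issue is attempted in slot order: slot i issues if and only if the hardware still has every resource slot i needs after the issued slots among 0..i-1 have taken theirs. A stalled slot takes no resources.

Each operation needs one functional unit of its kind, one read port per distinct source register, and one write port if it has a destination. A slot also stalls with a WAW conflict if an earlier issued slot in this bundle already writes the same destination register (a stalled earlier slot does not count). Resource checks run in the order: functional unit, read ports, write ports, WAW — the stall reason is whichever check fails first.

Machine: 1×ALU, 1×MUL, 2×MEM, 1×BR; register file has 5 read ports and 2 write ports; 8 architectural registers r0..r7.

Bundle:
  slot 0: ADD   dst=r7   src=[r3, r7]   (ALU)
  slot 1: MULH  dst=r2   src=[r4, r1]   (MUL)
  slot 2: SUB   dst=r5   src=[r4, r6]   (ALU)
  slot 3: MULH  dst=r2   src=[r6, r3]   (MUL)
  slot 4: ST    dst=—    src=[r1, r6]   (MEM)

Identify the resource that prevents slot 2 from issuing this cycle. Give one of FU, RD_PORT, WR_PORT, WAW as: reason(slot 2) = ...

(0) want 1×ALU +2rd +1wr — yes → AL0|MU1|ME2|BR1|rd3|wr1
(1) want 1×MUL +2rd +1wr — yes → AL0|MU0|ME2|BR1|rd1|wr0
(2) want 1×ALU +2rd +1wr — FU → AL0|MU0|ME2|BR1|rd1|wr0
(3) want 1×MUL +2rd +1wr — FU → AL0|MU0|ME2|BR1|rd1|wr0
(4) want 1×MEM +2rd +0wr — RD_PORT → AL0|MU0|ME2|BR1|rd1|wr0

reason(slot 2) = FU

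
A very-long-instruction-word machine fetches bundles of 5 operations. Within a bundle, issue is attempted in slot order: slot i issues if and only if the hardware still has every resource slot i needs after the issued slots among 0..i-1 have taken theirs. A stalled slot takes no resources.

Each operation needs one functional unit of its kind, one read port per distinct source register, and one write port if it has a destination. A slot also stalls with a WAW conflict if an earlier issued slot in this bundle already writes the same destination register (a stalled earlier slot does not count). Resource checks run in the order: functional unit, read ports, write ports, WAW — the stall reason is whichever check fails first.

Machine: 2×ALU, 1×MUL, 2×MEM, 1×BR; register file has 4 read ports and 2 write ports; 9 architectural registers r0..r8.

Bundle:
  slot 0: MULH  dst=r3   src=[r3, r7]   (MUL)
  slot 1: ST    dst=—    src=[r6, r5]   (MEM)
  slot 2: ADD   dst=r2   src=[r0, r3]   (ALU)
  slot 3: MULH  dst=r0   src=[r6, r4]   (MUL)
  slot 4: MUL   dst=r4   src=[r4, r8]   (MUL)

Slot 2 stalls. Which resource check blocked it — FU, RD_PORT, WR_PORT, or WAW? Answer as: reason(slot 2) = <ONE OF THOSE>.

reason(slot 2) = RD_PORT

#0 MUL src=r3,r7 dispatched  <A:2 Mu:0 Ld:2 B:1 rd:2 wr:1>
#1 MEM src=r6,r5 dispatched  <A:2 Mu:0 Ld:1 B:1 rd:0 wr:1>
#2 ALU src=r0,r3 held:RD_PORT  <A:2 Mu:0 Ld:1 B:1 rd:0 wr:1>
#3 MUL src=r6,r4 held:FU  <A:2 Mu:0 Ld:1 B:1 rd:0 wr:1>
#4 MUL src=r4,r8 held:FU  <A:2 Mu:0 Ld:1 B:1 rd:0 wr:1>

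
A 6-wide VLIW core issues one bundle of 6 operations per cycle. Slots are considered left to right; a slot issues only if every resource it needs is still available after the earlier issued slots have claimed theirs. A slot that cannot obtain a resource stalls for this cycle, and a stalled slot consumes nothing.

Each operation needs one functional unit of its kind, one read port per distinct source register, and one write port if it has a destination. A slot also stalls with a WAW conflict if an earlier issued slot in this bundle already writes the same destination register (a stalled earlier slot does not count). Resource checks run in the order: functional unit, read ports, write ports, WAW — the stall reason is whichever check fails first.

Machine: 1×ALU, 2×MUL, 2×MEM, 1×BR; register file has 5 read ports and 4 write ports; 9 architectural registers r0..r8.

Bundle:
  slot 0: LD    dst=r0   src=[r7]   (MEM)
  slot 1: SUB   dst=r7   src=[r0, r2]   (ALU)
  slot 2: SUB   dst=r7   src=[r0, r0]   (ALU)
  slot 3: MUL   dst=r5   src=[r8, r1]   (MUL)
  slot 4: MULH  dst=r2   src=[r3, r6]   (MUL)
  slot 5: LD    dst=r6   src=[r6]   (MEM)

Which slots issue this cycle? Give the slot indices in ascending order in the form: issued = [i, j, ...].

slot 0 (MEM): ISSUE — free A1,Mu2,Ld1,B1 rp4 wp3
slot 1 (ALU): ISSUE — free A0,Mu2,Ld1,B1 rp2 wp2
slot 2 (ALU): stall FU — free A0,Mu2,Ld1,B1 rp2 wp2
slot 3 (MUL): ISSUE — free A0,Mu1,Ld1,B1 rp0 wp1
slot 4 (MUL): stall RD_PORT — free A0,Mu1,Ld1,B1 rp0 wp1
slot 5 (MEM): stall RD_PORT — free A0,Mu1,Ld1,B1 rp0 wp1

issued = [0, 1, 3]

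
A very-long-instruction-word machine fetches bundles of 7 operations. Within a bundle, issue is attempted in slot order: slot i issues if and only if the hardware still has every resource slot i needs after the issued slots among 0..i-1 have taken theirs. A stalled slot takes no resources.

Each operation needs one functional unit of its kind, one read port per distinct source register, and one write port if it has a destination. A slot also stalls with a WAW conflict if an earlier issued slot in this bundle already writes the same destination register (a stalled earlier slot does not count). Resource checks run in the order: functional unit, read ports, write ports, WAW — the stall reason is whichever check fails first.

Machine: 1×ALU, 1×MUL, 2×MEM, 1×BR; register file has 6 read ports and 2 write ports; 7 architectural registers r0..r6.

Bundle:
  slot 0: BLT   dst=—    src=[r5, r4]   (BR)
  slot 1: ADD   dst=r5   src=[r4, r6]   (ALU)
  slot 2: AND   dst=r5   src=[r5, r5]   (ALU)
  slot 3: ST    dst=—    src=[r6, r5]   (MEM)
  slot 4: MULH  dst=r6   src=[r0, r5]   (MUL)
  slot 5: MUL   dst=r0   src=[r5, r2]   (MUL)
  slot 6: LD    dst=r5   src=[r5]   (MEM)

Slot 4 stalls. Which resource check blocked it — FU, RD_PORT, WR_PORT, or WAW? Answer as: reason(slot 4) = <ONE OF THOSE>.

reason(slot 4) = RD_PORT

#0 BR src=r5,r4 dispatched  <A:1 Mu:1 Ld:2 B:0 rd:4 wr:2>
#1 ALU src=r4,r6 dispatched  <A:0 Mu:1 Ld:2 B:0 rd:2 wr:1>
#2 ALU src=r5,r5 held:FU  <A:0 Mu:1 Ld:2 B:0 rd:2 wr:1>
#3 MEM src=r6,r5 dispatched  <A:0 Mu:1 Ld:1 B:0 rd:0 wr:1>
#4 MUL src=r0,r5 held:RD_PORT  <A:0 Mu:1 Ld:1 B:0 rd:0 wr:1>
#5 MUL src=r5,r2 held:RD_PORT  <A:0 Mu:1 Ld:1 B:0 rd:0 wr:1>
#6 MEM src=r5 held:RD_PORT  <A:0 Mu:1 Ld:1 B:0 rd:0 wr:1>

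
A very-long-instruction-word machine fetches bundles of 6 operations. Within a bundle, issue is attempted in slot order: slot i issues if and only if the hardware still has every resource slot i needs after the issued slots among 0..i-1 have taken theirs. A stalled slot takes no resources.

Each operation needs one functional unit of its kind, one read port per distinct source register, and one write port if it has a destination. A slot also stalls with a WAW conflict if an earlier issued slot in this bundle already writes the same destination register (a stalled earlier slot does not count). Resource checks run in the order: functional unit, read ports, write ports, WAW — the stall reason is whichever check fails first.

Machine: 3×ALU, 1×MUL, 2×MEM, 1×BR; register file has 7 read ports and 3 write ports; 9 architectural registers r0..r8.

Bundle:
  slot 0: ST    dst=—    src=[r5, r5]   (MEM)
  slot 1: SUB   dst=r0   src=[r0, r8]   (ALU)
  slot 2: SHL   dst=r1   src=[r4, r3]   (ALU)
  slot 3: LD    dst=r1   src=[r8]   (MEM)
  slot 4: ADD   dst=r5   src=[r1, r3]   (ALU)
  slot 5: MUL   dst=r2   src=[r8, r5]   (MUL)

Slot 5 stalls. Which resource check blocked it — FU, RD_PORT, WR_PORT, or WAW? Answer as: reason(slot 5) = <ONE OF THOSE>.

reason(slot 5) = RD_PORT

slot 0 (MEM): ISSUE — free A3,Mu1,Ld1,B1 rp6 wp3
slot 1 (ALU): ISSUE — free A2,Mu1,Ld1,B1 rp4 wp2
slot 2 (ALU): ISSUE — free A1,Mu1,Ld1,B1 rp2 wp1
slot 3 (MEM): stall WAW — free A1,Mu1,Ld1,B1 rp2 wp1
slot 4 (ALU): ISSUE — free A0,Mu1,Ld1,B1 rp0 wp0
slot 5 (MUL): stall RD_PORT — free A0,Mu1,Ld1,B1 rp0 wp0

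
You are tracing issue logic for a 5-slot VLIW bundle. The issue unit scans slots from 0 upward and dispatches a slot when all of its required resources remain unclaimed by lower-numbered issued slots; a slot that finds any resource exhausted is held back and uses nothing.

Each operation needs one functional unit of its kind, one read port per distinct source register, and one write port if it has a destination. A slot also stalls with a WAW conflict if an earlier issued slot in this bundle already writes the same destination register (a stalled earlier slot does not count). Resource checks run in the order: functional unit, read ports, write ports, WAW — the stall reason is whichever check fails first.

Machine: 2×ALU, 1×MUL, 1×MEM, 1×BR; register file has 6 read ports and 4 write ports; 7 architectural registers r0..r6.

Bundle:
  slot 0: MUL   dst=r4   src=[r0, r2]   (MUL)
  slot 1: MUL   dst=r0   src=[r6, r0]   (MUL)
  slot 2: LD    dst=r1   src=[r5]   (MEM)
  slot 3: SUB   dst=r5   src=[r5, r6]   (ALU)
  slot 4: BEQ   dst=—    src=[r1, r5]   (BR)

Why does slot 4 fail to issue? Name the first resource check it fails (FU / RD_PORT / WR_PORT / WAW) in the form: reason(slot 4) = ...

reason(slot 4) = RD_PORT

#0 MUL src=r0,r2 dispatched  <A:2 Mu:0 Ld:1 B:1 rd:4 wr:3>
#1 MUL src=r6,r0 held:FU  <A:2 Mu:0 Ld:1 B:1 rd:4 wr:3>
#2 MEM src=r5 dispatched  <A:2 Mu:0 Ld:0 B:1 rd:3 wr:2>
#3 ALU src=r5,r6 dispatched  <A:1 Mu:0 Ld:0 B:1 rd:1 wr:1>
#4 BR src=r1,r5 held:RD_PORT  <A:1 Mu:0 Ld:0 B:1 rd:1 wr:1>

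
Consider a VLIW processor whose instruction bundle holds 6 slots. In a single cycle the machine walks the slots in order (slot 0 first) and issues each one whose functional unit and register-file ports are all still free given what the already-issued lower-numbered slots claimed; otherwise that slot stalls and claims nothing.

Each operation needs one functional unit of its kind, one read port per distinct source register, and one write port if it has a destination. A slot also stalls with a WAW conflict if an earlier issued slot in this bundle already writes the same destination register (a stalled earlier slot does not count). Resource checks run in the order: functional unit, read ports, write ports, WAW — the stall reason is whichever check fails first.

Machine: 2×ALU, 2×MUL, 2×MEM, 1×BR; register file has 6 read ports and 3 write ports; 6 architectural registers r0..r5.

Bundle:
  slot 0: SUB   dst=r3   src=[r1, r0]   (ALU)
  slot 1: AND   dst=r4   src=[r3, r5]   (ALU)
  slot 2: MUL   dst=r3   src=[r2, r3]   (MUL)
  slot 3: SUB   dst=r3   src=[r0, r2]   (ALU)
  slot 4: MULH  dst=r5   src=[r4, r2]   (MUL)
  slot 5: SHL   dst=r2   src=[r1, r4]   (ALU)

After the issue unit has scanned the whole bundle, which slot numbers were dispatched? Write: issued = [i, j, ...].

issued = [0, 1, 4]

[0] ALU needs rd=2 wr=1: ok; after: ALU=1 MUL=2 MEM=2 BR=1, R=4, W=2
[1] ALU needs rd=2 wr=1: ok; after: ALU=0 MUL=2 MEM=2 BR=1, R=2, W=1
[2] MUL needs rd=2 wr=1: WAW; after: ALU=0 MUL=2 MEM=2 BR=1, R=2, W=1
[3] ALU needs rd=2 wr=1: FU; after: ALU=0 MUL=2 MEM=2 BR=1, R=2, W=1
[4] MUL needs rd=2 wr=1: ok; after: ALU=0 MUL=1 MEM=2 BR=1, R=0, W=0
[5] ALU needs rd=2 wr=1: FU; after: ALU=0 MUL=1 MEM=2 BR=1, R=0, W=0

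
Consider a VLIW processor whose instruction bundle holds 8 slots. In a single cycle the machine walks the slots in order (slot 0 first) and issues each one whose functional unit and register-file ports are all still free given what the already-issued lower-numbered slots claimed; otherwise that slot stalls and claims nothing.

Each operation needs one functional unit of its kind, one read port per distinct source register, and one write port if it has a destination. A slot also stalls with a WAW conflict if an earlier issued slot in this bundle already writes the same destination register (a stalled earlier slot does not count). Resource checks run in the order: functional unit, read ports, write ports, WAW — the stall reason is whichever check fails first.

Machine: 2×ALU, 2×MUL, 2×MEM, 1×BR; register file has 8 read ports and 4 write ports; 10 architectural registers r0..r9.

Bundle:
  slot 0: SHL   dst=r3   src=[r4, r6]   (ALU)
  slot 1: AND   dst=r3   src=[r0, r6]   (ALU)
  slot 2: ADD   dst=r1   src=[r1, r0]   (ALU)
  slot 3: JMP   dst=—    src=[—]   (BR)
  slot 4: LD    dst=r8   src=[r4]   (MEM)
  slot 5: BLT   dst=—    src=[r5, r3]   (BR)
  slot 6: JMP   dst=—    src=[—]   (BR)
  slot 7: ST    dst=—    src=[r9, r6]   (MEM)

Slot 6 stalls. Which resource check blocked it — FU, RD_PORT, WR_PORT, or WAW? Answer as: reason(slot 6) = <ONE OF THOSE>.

reason(slot 6) = FU

slot 0 (ALU): ISSUE — free A1,Mu2,Ld2,B1 rp6 wp3
slot 1 (ALU): stall WAW — free A1,Mu2,Ld2,B1 rp6 wp3
slot 2 (ALU): ISSUE — free A0,Mu2,Ld2,B1 rp4 wp2
slot 3 (BR): ISSUE — free A0,Mu2,Ld2,B0 rp4 wp2
slot 4 (MEM): ISSUE — free A0,Mu2,Ld1,B0 rp3 wp1
slot 5 (BR): stall FU — free A0,Mu2,Ld1,B0 rp3 wp1
slot 6 (BR): stall FU — free A0,Mu2,Ld1,B0 rp3 wp1
slot 7 (MEM): ISSUE — free A0,Mu2,Ld0,B0 rp1 wp1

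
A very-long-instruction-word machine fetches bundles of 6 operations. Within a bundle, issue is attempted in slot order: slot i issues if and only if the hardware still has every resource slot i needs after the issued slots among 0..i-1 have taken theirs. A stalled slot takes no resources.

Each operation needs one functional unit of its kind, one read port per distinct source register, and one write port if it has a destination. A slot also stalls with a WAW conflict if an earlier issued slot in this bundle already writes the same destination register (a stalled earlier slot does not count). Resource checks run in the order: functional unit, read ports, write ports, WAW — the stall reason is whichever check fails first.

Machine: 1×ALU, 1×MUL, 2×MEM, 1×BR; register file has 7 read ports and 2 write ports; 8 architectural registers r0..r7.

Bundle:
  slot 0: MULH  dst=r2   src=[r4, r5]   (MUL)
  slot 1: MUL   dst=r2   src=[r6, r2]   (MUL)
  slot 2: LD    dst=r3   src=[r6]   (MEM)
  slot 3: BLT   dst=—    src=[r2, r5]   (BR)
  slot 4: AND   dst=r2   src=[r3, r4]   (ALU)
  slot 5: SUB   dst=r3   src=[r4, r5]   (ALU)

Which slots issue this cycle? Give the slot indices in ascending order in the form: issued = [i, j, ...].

(0) want 1×MUL +2rd +1wr — yes → AL1|MU0|ME2|BR1|rd5|wr1
(1) want 1×MUL +2rd +1wr — FU → AL1|MU0|ME2|BR1|rd5|wr1
(2) want 1×MEM +1rd +1wr — yes → AL1|MU0|ME1|BR1|rd4|wr0
(3) want 1×BR +2rd +0wr — yes → AL1|MU0|ME1|BR0|rd2|wr0
(4) want 1×ALU +2rd +1wr — WR_PORT → AL1|MU0|ME1|BR0|rd2|wr0
(5) want 1×ALU +2rd +1wr — WR_PORT → AL1|MU0|ME1|BR0|rd2|wr0

issued = [0, 2, 3]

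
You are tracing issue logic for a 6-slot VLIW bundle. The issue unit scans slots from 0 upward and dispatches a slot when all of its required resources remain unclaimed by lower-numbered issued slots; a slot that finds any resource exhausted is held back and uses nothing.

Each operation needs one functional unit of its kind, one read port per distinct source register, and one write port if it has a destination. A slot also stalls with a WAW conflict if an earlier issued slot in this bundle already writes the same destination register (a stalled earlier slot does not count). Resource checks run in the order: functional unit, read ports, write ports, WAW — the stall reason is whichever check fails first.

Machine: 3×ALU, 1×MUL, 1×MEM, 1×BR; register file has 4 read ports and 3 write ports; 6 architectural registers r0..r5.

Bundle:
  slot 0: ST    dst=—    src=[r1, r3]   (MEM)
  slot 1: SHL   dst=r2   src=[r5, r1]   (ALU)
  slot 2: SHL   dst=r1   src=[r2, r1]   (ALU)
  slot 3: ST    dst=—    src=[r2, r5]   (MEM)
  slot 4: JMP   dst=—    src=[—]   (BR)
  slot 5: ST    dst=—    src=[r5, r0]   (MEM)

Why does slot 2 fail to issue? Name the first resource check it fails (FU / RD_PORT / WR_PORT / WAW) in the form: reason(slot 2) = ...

reason(slot 2) = RD_PORT

(0) want 1×MEM +2rd +0wr — yes → AL3|MU1|ME0|BR1|rd2|wr3
(1) want 1×ALU +2rd +1wr — yes → AL2|MU1|ME0|BR1|rd0|wr2
(2) want 1×ALU +2rd +1wr — RD_PORT → AL2|MU1|ME0|BR1|rd0|wr2
(3) want 1×MEM +2rd +0wr — FU → AL2|MU1|ME0|BR1|rd0|wr2
(4) want 1×BR +0rd +0wr — yes → AL2|MU1|ME0|BR0|rd0|wr2
(5) want 1×MEM +2rd +0wr — FU → AL2|MU1|ME0|BR0|rd0|wr2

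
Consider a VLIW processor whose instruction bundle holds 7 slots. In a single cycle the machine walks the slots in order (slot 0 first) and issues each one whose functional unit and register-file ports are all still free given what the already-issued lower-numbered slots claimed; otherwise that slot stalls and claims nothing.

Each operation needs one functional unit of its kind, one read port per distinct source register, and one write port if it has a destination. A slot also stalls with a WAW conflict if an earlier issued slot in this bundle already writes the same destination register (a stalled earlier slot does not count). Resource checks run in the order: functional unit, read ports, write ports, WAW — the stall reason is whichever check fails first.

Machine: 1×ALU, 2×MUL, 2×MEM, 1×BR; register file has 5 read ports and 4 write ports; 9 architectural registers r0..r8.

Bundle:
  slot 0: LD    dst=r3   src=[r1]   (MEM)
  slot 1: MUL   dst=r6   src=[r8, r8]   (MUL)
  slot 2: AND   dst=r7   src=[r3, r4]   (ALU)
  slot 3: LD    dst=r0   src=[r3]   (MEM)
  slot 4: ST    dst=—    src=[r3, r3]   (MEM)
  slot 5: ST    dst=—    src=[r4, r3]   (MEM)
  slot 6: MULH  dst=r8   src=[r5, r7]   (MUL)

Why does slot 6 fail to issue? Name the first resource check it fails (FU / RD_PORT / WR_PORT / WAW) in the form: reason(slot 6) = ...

slot 0 (MEM): ISSUE — free A1,Mu2,Ld1,B1 rp4 wp3
slot 1 (MUL): ISSUE — free A1,Mu1,Ld1,B1 rp3 wp2
slot 2 (ALU): ISSUE — free A0,Mu1,Ld1,B1 rp1 wp1
slot 3 (MEM): ISSUE — free A0,Mu1,Ld0,B1 rp0 wp0
slot 4 (MEM): stall FU — free A0,Mu1,Ld0,B1 rp0 wp0
slot 5 (MEM): stall FU — free A0,Mu1,Ld0,B1 rp0 wp0
slot 6 (MUL): stall RD_PORT — free A0,Mu1,Ld0,B1 rp0 wp0

reason(slot 6) = RD_PORT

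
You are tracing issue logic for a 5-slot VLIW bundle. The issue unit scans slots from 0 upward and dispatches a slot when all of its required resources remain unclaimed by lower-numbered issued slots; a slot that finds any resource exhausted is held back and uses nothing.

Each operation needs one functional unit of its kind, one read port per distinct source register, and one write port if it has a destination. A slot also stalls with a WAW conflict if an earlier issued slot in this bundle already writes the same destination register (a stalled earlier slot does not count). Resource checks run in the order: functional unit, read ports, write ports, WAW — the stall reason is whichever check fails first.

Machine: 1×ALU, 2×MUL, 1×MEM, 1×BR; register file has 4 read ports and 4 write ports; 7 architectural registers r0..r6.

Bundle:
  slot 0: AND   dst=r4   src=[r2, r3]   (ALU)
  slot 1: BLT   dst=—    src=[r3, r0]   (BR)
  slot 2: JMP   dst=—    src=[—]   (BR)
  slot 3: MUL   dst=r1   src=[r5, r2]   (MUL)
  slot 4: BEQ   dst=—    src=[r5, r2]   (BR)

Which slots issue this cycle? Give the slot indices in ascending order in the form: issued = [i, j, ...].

issued = [0, 1]

(0) want 1×ALU +2rd +1wr — yes → AL0|MU2|ME1|BR1|rd2|wr3
(1) want 1×BR +2rd +0wr — yes → AL0|MU2|ME1|BR0|rd0|wr3
(2) want 1×BR +0rd +0wr — FU → AL0|MU2|ME1|BR0|rd0|wr3
(3) want 1×MUL +2rd +1wr — RD_PORT → AL0|MU2|ME1|BR0|rd0|wr3
(4) want 1×BR +2rd +0wr — FU → AL0|MU2|ME1|BR0|rd0|wr3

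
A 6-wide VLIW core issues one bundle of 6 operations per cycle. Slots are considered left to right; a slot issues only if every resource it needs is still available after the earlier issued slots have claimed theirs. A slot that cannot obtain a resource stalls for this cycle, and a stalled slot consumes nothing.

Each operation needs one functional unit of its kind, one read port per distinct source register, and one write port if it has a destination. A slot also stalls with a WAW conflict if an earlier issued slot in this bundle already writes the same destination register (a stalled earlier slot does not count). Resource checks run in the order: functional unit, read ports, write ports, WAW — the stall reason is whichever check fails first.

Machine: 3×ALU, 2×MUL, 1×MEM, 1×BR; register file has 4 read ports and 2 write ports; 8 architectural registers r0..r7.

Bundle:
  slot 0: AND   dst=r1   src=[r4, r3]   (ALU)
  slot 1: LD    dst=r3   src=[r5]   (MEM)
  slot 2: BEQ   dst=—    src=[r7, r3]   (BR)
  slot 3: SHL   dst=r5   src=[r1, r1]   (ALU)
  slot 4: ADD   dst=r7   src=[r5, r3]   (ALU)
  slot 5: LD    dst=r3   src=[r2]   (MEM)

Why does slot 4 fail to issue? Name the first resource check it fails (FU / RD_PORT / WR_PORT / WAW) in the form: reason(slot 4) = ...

reason(slot 4) = RD_PORT

[0] ALU needs rd=2 wr=1: ok; after: ALU=2 MUL=2 MEM=1 BR=1, R=2, W=1
[1] MEM needs rd=1 wr=1: ok; after: ALU=2 MUL=2 MEM=0 BR=1, R=1, W=0
[2] BR needs rd=2 wr=0: RD_PORT; after: ALU=2 MUL=2 MEM=0 BR=1, R=1, W=0
[3] ALU needs rd=1 wr=1: WR_PORT; after: ALU=2 MUL=2 MEM=0 BR=1, R=1, W=0
[4] ALU needs rd=2 wr=1: RD_PORT; after: ALU=2 MUL=2 MEM=0 BR=1, R=1, W=0
[5] MEM needs rd=1 wr=1: FU; after: ALU=2 MUL=2 MEM=0 BR=1, R=1, W=0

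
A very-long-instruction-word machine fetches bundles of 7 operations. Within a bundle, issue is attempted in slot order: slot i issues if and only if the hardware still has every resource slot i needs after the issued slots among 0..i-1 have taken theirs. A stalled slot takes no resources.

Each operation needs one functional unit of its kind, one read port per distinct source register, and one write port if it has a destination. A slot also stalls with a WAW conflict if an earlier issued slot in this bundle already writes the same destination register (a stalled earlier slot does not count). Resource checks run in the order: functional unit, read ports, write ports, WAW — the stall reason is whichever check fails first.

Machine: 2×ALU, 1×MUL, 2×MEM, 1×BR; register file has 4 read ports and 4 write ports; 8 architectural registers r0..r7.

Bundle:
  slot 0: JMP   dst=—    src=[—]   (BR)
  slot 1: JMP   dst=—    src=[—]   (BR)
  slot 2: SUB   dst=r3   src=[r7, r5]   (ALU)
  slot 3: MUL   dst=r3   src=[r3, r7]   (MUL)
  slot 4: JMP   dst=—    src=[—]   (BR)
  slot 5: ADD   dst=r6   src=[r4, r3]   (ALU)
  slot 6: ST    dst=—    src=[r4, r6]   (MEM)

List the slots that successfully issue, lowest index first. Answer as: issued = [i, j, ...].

issued = [0, 2, 5]

#0 BR src=- dispatched  <A:2 Mu:1 Ld:2 B:0 rd:4 wr:4>
#1 BR src=- held:FU  <A:2 Mu:1 Ld:2 B:0 rd:4 wr:4>
#2 ALU src=r7,r5 dispatched  <A:1 Mu:1 Ld:2 B:0 rd:2 wr:3>
#3 MUL src=r3,r7 held:WAW  <A:1 Mu:1 Ld:2 B:0 rd:2 wr:3>
#4 BR src=- held:FU  <A:1 Mu:1 Ld:2 B:0 rd:2 wr:3>
#5 ALU src=r4,r3 dispatched  <A:0 Mu:1 Ld:2 B:0 rd:0 wr:2>
#6 MEM src=r4,r6 held:RD_PORT  <A:0 Mu:1 Ld:2 B:0 rd:0 wr:2>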